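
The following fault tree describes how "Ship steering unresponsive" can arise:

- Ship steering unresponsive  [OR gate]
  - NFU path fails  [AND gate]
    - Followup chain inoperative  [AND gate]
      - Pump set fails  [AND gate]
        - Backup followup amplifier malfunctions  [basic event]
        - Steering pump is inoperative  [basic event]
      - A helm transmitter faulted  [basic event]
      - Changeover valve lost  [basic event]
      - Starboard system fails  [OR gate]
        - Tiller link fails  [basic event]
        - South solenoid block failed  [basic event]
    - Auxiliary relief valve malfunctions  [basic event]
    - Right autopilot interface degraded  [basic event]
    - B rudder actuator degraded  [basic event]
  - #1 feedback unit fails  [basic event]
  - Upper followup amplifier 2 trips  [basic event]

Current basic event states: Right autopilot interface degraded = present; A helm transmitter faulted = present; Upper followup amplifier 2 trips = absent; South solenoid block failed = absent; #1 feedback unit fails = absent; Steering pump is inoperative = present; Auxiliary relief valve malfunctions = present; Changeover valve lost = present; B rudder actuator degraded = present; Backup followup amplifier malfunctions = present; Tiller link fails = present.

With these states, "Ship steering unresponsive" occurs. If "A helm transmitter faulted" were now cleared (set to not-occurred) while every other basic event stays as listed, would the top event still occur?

No

Counterfactual: set "A helm transmitter faulted" to not occurred.
Pump set fails [AND]: Backup followup amplifier malfunctions=occurs, Steering pump is inoperative=occurs → all inputs occur → occurs.
Starboard system fails [OR]: Tiller link fails=occurs, South solenoid block failed=not → at least one input occurs → occurs.
Followup chain inoperative [AND]: Pump set fails=occurs, A helm transmitter faulted=not, Changeover valve lost=occurs, Starboard system fails=occurs → not all inputs occur → does not occur.
NFU path fails [AND]: Followup chain inoperative=not, Auxiliary relief valve malfunctions=occurs, Right autopilot interface degraded=occurs, B rudder actuator degraded=occurs → not all inputs occur → does not occur.
Ship steering unresponsive [OR]: NFU path fails=not, #1 feedback unit fails=not, Upper followup amplifier 2 trips=not → no input occurs → does not occur.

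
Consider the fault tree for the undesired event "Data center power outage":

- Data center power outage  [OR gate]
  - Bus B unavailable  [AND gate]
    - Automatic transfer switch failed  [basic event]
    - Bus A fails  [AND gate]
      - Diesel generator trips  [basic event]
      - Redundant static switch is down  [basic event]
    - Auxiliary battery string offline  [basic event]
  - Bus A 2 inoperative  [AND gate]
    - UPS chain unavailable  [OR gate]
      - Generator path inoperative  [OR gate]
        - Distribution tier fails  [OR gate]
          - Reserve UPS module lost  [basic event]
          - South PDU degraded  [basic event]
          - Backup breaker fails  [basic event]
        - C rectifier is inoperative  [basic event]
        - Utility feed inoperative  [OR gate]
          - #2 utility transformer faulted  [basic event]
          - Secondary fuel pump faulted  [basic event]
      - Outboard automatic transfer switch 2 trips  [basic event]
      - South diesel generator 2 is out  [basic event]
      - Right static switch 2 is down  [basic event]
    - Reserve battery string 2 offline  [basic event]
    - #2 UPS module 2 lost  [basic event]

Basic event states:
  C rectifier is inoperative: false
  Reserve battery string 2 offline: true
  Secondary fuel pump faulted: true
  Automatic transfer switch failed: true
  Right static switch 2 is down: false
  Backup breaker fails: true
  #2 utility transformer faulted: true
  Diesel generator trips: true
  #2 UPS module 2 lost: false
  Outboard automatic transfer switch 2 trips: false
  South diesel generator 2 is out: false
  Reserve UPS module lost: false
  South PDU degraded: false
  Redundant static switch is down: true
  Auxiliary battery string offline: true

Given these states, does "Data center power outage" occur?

Bus A fails [AND]: Diesel generator trips=occurs, Redundant static switch is down=occurs → all inputs occur → occurs.
Bus B unavailable [AND]: Automatic transfer switch failed=occurs, Bus A fails=occurs, Auxiliary battery string offline=occurs → all inputs occur → occurs.
Distribution tier fails [OR]: Reserve UPS module lost=not, South PDU degraded=not, Backup breaker fails=occurs → at least one input occurs → occurs.
Utility feed inoperative [OR]: #2 utility transformer faulted=occurs, Secondary fuel pump faulted=occurs → at least one input occurs → occurs.
Generator path inoperative [OR]: Distribution tier fails=occurs, C rectifier is inoperative=not, Utility feed inoperative=occurs → at least one input occurs → occurs.
UPS chain unavailable [OR]: Generator path inoperative=occurs, Outboard automatic transfer switch 2 trips=not, South diesel generator 2 is out=not, Right static switch 2 is down=not → at least one input occurs → occurs.
Bus A 2 inoperative [AND]: UPS chain unavailable=occurs, Reserve battery string 2 offline=occurs, #2 UPS module 2 lost=not → not all inputs occur → does not occur.
Data center power outage [OR]: Bus B unavailable=occurs, Bus A 2 inoperative=not → at least one input occurs → occurs.

Yes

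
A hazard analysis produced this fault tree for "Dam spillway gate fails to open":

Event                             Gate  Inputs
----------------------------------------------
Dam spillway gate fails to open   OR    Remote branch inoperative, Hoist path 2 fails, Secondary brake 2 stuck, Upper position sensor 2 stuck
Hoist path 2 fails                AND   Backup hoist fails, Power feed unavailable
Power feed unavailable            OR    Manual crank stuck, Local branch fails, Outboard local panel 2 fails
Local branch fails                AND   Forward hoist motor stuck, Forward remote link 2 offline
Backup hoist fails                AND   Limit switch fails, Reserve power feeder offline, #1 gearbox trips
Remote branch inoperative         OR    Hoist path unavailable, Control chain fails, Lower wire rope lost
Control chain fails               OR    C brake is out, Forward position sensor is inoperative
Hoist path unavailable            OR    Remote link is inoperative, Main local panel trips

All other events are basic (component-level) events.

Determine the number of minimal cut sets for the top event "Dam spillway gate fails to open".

Hoist path unavailable [OR]: union of children's cut sets → 2 cut set(s).
Control chain fails [OR]: union of children's cut sets → 2 cut set(s).
Remote branch inoperative [OR]: union of children's cut sets → 5 cut set(s).
Backup hoist fails [AND]: one cut set from each child combined → 1 × 1 × 1 = 1 cut set(s).
Local branch fails [AND]: one cut set from each child combined → 1 × 1 = 1 cut set(s).
Power feed unavailable [OR]: union of children's cut sets → 3 cut set(s).
Hoist path 2 fails [AND]: one cut set from each child combined → 1 × 3 = 3 cut set(s).
Dam spillway gate fails to open [OR]: union of children's cut sets → 10 cut set(s).
Minimal cut sets: {Remote link is inoperative}; {Main local panel trips}; {C brake is out}; {Forward position sensor is inoperative}; {Lower wire rope lost}; {#1 gearbox trips, Limit switch fails, Manual crank stuck, Reserve power feeder offline}; {#1 gearbox trips, Forward hoist motor stuck, Forward remote link 2 offline, Limit switch fails, Reserve power feeder offline}; {#1 gearbox trips, Limit switch fails, Outboard local panel 2 fails, Reserve power feeder offline}; {Secondary brake 2 stuck}; {Upper position sensor 2 stuck}.

10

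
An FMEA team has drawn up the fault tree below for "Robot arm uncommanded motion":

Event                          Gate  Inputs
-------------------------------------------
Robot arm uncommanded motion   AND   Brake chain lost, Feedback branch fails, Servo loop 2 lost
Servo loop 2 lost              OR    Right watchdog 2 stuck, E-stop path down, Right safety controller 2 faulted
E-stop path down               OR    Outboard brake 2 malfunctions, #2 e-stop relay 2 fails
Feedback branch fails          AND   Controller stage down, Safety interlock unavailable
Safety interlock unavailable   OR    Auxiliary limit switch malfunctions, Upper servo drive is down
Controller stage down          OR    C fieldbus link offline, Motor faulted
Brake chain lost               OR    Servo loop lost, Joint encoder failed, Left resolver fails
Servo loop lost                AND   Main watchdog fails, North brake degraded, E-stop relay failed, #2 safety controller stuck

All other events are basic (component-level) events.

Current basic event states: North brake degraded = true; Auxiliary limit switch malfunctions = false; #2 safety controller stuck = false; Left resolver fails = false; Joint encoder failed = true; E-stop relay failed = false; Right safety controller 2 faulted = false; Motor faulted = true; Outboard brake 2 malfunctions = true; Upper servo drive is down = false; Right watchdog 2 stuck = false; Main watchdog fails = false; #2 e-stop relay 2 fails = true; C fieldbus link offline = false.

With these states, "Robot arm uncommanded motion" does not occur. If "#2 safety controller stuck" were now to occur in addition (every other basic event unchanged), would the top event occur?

No

Counterfactual: set "#2 safety controller stuck" to occurred.
Servo loop lost [AND]: Main watchdog fails=not, North brake degraded=occurs, E-stop relay failed=not, #2 safety controller stuck=occurs → not all inputs occur → does not occur.
Brake chain lost [OR]: Servo loop lost=not, Joint encoder failed=occurs, Left resolver fails=not → at least one input occurs → occurs.
Controller stage down [OR]: C fieldbus link offline=not, Motor faulted=occurs → at least one input occurs → occurs.
Safety interlock unavailable [OR]: Auxiliary limit switch malfunctions=not, Upper servo drive is down=not → no input occurs → does not occur.
Feedback branch fails [AND]: Controller stage down=occurs, Safety interlock unavailable=not → not all inputs occur → does not occur.
E-stop path down [OR]: Outboard brake 2 malfunctions=occurs, #2 e-stop relay 2 fails=occurs → at least one input occurs → occurs.
Servo loop 2 lost [OR]: Right watchdog 2 stuck=not, E-stop path down=occurs, Right safety controller 2 faulted=not → at least one input occurs → occurs.
Robot arm uncommanded motion [AND]: Brake chain lost=occurs, Feedback branch fails=not, Servo loop 2 lost=occurs → not all inputs occur → does not occur.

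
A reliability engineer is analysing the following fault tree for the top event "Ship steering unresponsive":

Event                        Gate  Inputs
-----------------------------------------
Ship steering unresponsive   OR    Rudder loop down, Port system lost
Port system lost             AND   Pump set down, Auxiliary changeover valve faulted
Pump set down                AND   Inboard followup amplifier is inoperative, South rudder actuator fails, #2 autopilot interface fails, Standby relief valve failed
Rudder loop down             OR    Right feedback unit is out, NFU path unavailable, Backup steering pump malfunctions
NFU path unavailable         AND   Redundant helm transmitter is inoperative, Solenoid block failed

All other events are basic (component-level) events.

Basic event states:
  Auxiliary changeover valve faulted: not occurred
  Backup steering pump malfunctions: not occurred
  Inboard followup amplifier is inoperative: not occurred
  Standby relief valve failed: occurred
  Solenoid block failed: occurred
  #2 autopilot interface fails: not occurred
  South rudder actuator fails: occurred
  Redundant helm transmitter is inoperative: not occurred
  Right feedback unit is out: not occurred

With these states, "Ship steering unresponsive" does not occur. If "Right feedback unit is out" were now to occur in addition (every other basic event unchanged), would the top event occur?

Yes

Counterfactual: set "Right feedback unit is out" to occurred.
NFU path unavailable [AND]: Redundant helm transmitter is inoperative=not, Solenoid block failed=occurs → not all inputs occur → does not occur.
Rudder loop down [OR]: Right feedback unit is out=occurs, NFU path unavailable=not, Backup steering pump malfunctions=not → at least one input occurs → occurs.
Pump set down [AND]: Inboard followup amplifier is inoperative=not, South rudder actuator fails=occurs, #2 autopilot interface fails=not, Standby relief valve failed=occurs → not all inputs occur → does not occur.
Port system lost [AND]: Pump set down=not, Auxiliary changeover valve faulted=not → not all inputs occur → does not occur.
Ship steering unresponsive [OR]: Rudder loop down=occurs, Port system lost=not → at least one input occurs → occurs.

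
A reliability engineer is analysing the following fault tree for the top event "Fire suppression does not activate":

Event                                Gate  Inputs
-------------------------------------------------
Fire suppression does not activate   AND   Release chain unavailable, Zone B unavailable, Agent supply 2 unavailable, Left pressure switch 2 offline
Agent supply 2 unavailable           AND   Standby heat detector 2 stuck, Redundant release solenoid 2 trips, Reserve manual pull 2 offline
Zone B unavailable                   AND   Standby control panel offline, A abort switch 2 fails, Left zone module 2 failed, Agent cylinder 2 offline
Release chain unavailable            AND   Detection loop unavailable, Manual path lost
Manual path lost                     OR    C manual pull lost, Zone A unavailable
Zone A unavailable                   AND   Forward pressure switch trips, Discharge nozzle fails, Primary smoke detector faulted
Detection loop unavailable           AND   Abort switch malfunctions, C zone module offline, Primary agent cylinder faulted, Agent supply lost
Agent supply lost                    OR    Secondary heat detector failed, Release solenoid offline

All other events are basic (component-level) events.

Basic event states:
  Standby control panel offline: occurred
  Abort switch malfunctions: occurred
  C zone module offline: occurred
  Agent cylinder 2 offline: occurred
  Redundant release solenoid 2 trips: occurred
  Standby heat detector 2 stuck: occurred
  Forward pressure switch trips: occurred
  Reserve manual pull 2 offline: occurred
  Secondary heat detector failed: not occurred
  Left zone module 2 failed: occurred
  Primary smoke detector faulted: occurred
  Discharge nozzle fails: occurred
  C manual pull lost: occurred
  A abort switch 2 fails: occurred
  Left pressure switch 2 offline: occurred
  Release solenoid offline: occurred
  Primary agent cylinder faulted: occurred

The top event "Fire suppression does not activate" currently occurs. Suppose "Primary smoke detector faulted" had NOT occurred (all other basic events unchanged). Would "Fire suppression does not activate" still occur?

Yes

Counterfactual: set "Primary smoke detector faulted" to not occurred.
Agent supply lost [OR]: Secondary heat detector failed=not, Release solenoid offline=occurs → at least one input occurs → occurs.
Detection loop unavailable [AND]: Abort switch malfunctions=occurs, C zone module offline=occurs, Primary agent cylinder faulted=occurs, Agent supply lost=occurs → all inputs occur → occurs.
Zone A unavailable [AND]: Forward pressure switch trips=occurs, Discharge nozzle fails=occurs, Primary smoke detector faulted=not → not all inputs occur → does not occur.
Manual path lost [OR]: C manual pull lost=occurs, Zone A unavailable=not → at least one input occurs → occurs.
Release chain unavailable [AND]: Detection loop unavailable=occurs, Manual path lost=occurs → all inputs occur → occurs.
Zone B unavailable [AND]: Standby control panel offline=occurs, A abort switch 2 fails=occurs, Left zone module 2 failed=occurs, Agent cylinder 2 offline=occurs → all inputs occur → occurs.
Agent supply 2 unavailable [AND]: Standby heat detector 2 stuck=occurs, Redundant release solenoid 2 trips=occurs, Reserve manual pull 2 offline=occurs → all inputs occur → occurs.
Fire suppression does not activate [AND]: Release chain unavailable=occurs, Zone B unavailable=occurs, Agent supply 2 unavailable=occurs, Left pressure switch 2 offline=occurs → all inputs occur → occurs.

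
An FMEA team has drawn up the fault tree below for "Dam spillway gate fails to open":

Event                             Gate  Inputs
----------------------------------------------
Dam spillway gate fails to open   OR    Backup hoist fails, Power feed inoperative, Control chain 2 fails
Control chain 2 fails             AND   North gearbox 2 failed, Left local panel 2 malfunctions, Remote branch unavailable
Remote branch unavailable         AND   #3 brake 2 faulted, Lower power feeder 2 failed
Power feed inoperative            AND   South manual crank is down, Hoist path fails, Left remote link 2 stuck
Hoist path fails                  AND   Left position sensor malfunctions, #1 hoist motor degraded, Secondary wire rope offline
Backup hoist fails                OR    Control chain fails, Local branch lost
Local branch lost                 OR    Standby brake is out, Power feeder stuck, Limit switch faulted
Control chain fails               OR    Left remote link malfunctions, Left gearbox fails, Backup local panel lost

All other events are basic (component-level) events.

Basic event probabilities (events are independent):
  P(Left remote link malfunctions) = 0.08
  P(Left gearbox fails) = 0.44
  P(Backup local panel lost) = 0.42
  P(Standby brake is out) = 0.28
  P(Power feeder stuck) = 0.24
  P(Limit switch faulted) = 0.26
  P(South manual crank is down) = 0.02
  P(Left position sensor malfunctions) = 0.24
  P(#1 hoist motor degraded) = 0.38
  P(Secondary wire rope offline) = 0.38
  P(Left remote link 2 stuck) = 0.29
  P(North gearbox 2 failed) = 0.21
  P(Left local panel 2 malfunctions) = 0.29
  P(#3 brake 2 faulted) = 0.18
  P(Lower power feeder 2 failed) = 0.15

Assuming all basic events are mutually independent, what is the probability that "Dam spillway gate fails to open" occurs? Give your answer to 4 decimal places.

0.8792

P(Control chain fails) [OR] = 1 − (1−0.08) × (1−0.44) × (1−0.42) = 0.701184
P(Local branch lost) [OR] = 1 − (1−0.28) × (1−0.24) × (1−0.26) = 0.595072
P(Backup hoist fails) [OR] = 1 − (1−0.701184) × (1−0.595072) = 0.879001
P(Hoist path fails) [AND] = 0.24 × 0.38 × 0.38 = 0.034656
P(Power feed inoperative) [AND] = 0.02 × 0.034656 × 0.29 = 0.000201
P(Remote branch unavailable) [AND] = 0.18 × 0.15 = 0.027000
P(Control chain 2 fails) [AND] = 0.21 × 0.29 × 0.027000 = 0.001644
P(Dam spillway gate fails to open) [OR] = 1 − (1−0.879001) × (1−0.000201) × (1−0.001644) = 0.879224
Rounded to 4 decimal places: P(Dam spillway gate fails to open) ≈ 0.8792.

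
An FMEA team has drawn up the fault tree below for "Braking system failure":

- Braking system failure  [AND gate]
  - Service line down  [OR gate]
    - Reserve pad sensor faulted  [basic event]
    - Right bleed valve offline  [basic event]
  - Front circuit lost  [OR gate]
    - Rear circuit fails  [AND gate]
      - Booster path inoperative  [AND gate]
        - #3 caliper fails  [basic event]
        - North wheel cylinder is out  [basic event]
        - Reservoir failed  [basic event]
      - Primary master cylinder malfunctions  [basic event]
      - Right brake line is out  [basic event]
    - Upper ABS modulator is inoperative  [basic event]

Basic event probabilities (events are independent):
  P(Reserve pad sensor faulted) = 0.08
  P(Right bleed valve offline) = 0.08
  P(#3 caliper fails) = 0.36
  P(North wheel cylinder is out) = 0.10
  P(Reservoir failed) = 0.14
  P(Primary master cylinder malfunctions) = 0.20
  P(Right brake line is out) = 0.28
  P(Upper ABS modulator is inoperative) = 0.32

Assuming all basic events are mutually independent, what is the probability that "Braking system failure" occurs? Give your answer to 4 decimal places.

P(Service line down) [OR] = 1 − (1−0.08) × (1−0.08) = 0.153600
P(Booster path inoperative) [AND] = 0.36 × 0.10 × 0.14 = 0.005040
P(Rear circuit fails) [AND] = 0.005040 × 0.20 × 0.28 = 0.000282
P(Front circuit lost) [OR] = 1 − (1−0.000282) × (1−0.32) = 0.320192
P(Braking system failure) [AND] = 0.153600 × 0.320192 = 0.049181
Rounded to 4 decimal places: P(Braking system failure) ≈ 0.0492.

0.0492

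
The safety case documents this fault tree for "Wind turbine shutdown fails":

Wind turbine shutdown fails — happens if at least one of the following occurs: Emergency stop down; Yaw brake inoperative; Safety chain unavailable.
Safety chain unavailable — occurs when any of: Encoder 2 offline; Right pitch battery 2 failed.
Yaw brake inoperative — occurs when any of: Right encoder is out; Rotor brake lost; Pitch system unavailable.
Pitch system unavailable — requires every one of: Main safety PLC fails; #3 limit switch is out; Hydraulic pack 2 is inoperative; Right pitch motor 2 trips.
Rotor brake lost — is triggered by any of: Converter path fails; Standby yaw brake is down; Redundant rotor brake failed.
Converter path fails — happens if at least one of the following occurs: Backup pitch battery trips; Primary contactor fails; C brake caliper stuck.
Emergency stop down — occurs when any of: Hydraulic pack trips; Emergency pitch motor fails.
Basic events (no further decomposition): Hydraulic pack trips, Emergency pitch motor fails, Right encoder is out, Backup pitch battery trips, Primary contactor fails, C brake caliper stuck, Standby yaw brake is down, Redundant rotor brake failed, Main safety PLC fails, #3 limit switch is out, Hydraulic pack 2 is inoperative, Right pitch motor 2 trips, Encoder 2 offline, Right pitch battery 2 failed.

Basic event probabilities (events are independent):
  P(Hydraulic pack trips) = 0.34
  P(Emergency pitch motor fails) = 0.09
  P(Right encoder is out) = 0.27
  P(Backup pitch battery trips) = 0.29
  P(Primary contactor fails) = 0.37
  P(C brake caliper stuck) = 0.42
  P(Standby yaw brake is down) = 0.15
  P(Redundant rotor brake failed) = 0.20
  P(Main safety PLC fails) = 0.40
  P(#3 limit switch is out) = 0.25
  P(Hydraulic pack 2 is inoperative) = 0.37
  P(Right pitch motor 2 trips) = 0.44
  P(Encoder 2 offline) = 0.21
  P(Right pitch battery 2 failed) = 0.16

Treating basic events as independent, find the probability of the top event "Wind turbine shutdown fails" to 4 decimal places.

0.9495

P(Emergency stop down) [OR] = 1 − (1−0.34) × (1−0.09) = 0.399400
P(Converter path fails) [OR] = 1 − (1−0.29) × (1−0.37) × (1−0.42) = 0.740566
P(Rotor brake lost) [OR] = 1 − (1−0.740566) × (1−0.15) × (1−0.20) = 0.823585
P(Pitch system unavailable) [AND] = 0.40 × 0.25 × 0.37 × 0.44 = 0.016280
P(Yaw brake inoperative) [OR] = 1 − (1−0.27) × (1−0.823585) × (1−0.016280) = 0.873314
P(Safety chain unavailable) [OR] = 1 − (1−0.21) × (1−0.16) = 0.336400
P(Wind turbine shutdown fails) [OR] = 1 − (1−0.399400) × (1−0.873314) × (1−0.336400) = 0.949508
Rounded to 4 decimal places: P(Wind turbine shutdown fails) ≈ 0.9495.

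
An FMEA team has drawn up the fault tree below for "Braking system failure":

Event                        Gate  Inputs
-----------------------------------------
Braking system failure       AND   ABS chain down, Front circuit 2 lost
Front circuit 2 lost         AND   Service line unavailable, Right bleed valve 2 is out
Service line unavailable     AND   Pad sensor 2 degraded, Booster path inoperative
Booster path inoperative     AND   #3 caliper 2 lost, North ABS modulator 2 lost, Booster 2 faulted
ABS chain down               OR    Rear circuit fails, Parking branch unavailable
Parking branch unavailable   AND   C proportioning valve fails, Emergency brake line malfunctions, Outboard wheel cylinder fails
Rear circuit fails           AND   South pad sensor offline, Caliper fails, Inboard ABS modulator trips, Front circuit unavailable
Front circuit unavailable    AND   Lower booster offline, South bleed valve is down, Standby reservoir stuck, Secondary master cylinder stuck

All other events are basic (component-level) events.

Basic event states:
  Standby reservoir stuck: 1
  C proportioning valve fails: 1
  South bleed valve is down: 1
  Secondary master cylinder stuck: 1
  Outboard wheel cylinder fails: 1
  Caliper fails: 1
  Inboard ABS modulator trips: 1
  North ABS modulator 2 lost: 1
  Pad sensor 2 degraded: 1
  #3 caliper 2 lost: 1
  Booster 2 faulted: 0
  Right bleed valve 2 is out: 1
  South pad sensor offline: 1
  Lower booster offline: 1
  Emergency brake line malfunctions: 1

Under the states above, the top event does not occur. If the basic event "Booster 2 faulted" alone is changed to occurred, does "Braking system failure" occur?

Counterfactual: set "Booster 2 faulted" to occurred.
Front circuit unavailable [AND]: Lower booster offline=occurs, South bleed valve is down=occurs, Standby reservoir stuck=occurs, Secondary master cylinder stuck=occurs → all inputs occur → occurs.
Rear circuit fails [AND]: South pad sensor offline=occurs, Caliper fails=occurs, Inboard ABS modulator trips=occurs, Front circuit unavailable=occurs → all inputs occur → occurs.
Parking branch unavailable [AND]: C proportioning valve fails=occurs, Emergency brake line malfunctions=occurs, Outboard wheel cylinder fails=occurs → all inputs occur → occurs.
ABS chain down [OR]: Rear circuit fails=occurs, Parking branch unavailable=occurs → at least one input occurs → occurs.
Booster path inoperative [AND]: #3 caliper 2 lost=occurs, North ABS modulator 2 lost=occurs, Booster 2 faulted=occurs → all inputs occur → occurs.
Service line unavailable [AND]: Pad sensor 2 degraded=occurs, Booster path inoperative=occurs → all inputs occur → occurs.
Front circuit 2 lost [AND]: Service line unavailable=occurs, Right bleed valve 2 is out=occurs → all inputs occur → occurs.
Braking system failure [AND]: ABS chain down=occurs, Front circuit 2 lost=occurs → all inputs occur → occurs.

Yes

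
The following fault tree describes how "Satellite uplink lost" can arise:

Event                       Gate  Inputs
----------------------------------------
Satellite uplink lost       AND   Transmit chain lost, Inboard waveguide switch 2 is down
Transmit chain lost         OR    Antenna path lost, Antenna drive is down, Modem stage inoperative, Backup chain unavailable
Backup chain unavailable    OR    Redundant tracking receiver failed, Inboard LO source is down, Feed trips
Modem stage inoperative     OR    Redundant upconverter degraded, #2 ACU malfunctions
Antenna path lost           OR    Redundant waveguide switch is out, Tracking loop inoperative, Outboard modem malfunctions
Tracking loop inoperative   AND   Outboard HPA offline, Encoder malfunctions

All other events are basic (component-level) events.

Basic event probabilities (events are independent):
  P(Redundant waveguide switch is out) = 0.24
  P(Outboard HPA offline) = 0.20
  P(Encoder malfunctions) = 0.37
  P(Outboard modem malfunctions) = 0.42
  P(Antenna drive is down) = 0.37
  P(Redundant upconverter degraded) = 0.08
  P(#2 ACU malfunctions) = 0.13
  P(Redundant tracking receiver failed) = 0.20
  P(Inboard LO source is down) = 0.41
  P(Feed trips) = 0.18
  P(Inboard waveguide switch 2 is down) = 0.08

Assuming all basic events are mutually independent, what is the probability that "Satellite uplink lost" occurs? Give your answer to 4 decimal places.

0.0736

P(Tracking loop inoperative) [AND] = 0.20 × 0.37 = 0.074000
P(Antenna path lost) [OR] = 1 − (1−0.24) × (1−0.074000) × (1−0.42) = 0.591819
P(Modem stage inoperative) [OR] = 1 − (1−0.08) × (1−0.13) = 0.199600
P(Backup chain unavailable) [OR] = 1 − (1−0.20) × (1−0.41) × (1−0.18) = 0.612960
P(Transmit chain lost) [OR] = 1 − (1−0.591819) × (1−0.37) × (1−0.199600) × (1−0.612960) = 0.920337
P(Satellite uplink lost) [AND] = 0.920337 × 0.08 = 0.073627
Rounded to 4 decimal places: P(Satellite uplink lost) ≈ 0.0736.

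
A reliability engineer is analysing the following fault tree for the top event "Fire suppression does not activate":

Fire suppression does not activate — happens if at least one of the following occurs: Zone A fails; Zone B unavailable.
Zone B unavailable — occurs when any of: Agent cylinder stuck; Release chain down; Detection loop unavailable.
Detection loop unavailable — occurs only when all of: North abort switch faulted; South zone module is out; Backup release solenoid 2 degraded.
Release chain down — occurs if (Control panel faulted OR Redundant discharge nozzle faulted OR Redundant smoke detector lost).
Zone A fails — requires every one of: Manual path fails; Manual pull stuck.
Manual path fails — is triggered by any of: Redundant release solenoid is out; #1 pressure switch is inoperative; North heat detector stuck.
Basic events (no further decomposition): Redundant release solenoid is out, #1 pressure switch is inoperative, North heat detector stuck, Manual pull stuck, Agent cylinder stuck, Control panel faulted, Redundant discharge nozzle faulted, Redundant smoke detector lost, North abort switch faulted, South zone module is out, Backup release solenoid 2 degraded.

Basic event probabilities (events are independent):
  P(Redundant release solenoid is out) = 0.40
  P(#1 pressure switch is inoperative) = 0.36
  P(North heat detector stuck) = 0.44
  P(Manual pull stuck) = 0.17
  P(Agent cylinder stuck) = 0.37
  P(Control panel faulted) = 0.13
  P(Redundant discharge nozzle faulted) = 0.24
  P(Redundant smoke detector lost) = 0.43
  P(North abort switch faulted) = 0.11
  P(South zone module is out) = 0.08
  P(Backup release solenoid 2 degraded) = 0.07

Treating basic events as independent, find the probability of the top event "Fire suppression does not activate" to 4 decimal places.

0.7944

P(Manual path fails) [OR] = 1 − (1−0.40) × (1−0.36) × (1−0.44) = 0.784960
P(Zone A fails) [AND] = 0.784960 × 0.17 = 0.133443
P(Release chain down) [OR] = 1 − (1−0.13) × (1−0.24) × (1−0.43) = 0.623116
P(Detection loop unavailable) [AND] = 0.11 × 0.08 × 0.07 = 0.000616
P(Zone B unavailable) [OR] = 1 − (1−0.37) × (1−0.623116) × (1−0.000616) = 0.762709
P(Fire suppression does not activate) [OR] = 1 − (1−0.133443) × (1−0.762709) = 0.794374
Rounded to 4 decimal places: P(Fire suppression does not activate) ≈ 0.7944.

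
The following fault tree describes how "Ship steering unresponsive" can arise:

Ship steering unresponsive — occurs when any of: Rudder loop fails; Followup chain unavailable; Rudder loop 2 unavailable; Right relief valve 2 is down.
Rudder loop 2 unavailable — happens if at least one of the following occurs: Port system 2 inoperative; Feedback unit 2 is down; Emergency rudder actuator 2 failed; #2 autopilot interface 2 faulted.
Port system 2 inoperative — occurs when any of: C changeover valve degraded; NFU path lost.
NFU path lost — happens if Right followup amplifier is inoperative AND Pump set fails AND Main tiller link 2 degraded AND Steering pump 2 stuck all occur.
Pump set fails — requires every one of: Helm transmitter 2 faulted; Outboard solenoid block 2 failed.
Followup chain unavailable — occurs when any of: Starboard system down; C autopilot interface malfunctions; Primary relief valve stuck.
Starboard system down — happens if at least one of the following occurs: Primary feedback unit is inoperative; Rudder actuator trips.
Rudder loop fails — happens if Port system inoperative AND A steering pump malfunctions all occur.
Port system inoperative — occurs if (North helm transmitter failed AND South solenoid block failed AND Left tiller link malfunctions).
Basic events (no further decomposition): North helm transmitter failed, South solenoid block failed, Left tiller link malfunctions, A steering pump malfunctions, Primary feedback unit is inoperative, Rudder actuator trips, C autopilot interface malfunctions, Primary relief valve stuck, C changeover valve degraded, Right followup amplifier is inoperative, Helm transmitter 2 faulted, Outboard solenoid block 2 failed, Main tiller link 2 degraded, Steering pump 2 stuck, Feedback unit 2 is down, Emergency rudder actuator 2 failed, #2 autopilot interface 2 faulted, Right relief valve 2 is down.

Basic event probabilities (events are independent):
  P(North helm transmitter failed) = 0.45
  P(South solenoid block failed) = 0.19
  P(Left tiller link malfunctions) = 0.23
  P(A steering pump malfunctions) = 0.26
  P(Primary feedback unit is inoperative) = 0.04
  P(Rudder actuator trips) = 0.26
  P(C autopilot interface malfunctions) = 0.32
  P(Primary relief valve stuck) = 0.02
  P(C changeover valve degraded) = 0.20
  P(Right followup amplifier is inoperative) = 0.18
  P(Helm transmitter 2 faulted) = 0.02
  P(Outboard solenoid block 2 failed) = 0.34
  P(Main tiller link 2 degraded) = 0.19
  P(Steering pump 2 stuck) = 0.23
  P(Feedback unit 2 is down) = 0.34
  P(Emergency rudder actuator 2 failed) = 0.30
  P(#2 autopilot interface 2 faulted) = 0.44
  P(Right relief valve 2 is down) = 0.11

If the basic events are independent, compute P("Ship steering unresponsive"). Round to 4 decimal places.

P(Port system inoperative) [AND] = 0.45 × 0.19 × 0.23 = 0.019665
P(Rudder loop fails) [AND] = 0.019665 × 0.26 = 0.005113
P(Starboard system down) [OR] = 1 − (1−0.04) × (1−0.26) = 0.289600
P(Followup chain unavailable) [OR] = 1 − (1−0.289600) × (1−0.32) × (1−0.02) = 0.526589
P(Pump set fails) [AND] = 0.02 × 0.34 = 0.006800
P(NFU path lost) [AND] = 0.18 × 0.006800 × 0.19 × 0.23 = 0.000053
P(Port system 2 inoperative) [OR] = 1 − (1−0.20) × (1−0.000053) = 0.200042
P(Rudder loop 2 unavailable) [OR] = 1 − (1−0.200042) × (1−0.34) × (1−0.30) × (1−0.44) = 0.793035
P(Ship steering unresponsive) [OR] = 1 − (1−0.005113) × (1−0.526589) × (1−0.793035) × (1−0.11) = 0.913244
Rounded to 4 decimal places: P(Ship steering unresponsive) ≈ 0.9132.

0.9132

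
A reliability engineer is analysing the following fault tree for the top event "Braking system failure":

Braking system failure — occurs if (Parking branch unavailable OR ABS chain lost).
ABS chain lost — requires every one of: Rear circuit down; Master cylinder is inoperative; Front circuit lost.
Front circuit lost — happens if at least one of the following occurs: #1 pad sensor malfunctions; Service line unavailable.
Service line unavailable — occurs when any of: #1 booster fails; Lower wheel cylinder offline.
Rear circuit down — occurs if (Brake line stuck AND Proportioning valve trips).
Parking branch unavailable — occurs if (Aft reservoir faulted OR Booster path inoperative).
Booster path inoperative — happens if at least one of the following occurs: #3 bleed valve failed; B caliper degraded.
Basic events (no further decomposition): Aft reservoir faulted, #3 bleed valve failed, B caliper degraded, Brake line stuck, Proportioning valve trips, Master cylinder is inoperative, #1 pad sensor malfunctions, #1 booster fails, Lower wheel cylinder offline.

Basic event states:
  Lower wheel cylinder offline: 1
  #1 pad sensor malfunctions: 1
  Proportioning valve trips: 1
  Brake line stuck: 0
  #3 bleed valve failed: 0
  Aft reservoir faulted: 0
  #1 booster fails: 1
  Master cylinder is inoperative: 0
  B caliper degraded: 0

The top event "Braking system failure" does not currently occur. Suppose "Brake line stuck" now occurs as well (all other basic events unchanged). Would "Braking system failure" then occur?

Counterfactual: set "Brake line stuck" to occurred.
Booster path inoperative [OR]: #3 bleed valve failed=not, B caliper degraded=not → no input occurs → does not occur.
Parking branch unavailable [OR]: Aft reservoir faulted=not, Booster path inoperative=not → no input occurs → does not occur.
Rear circuit down [AND]: Brake line stuck=occurs, Proportioning valve trips=occurs → all inputs occur → occurs.
Service line unavailable [OR]: #1 booster fails=occurs, Lower wheel cylinder offline=occurs → at least one input occurs → occurs.
Front circuit lost [OR]: #1 pad sensor malfunctions=occurs, Service line unavailable=occurs → at least one input occurs → occurs.
ABS chain lost [AND]: Rear circuit down=occurs, Master cylinder is inoperative=not, Front circuit lost=occurs → not all inputs occur → does not occur.
Braking system failure [OR]: Parking branch unavailable=not, ABS chain lost=not → no input occurs → does not occur.

No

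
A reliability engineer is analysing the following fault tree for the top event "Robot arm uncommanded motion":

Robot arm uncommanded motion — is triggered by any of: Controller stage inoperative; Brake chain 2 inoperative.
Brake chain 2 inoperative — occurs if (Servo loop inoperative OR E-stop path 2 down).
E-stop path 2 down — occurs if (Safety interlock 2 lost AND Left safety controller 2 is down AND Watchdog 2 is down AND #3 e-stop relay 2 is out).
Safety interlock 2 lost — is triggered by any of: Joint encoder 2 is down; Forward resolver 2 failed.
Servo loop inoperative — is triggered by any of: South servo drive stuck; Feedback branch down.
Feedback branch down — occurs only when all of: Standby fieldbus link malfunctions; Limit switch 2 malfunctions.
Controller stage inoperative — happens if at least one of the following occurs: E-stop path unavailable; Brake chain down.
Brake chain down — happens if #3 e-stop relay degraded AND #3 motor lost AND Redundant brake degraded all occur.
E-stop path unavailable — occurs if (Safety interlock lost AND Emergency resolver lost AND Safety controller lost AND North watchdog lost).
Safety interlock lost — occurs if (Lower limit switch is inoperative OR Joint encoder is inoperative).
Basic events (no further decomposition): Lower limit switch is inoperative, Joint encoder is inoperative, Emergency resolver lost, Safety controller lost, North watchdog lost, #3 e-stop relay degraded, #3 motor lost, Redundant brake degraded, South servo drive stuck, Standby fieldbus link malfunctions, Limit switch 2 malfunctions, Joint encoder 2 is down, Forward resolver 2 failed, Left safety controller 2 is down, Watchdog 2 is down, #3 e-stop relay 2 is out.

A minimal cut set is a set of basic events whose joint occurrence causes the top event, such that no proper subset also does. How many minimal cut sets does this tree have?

Safety interlock lost [OR]: union of children's cut sets → 2 cut set(s).
E-stop path unavailable [AND]: one cut set from each child combined → 2 × 1 × 1 × 1 = 2 cut set(s).
Brake chain down [AND]: one cut set from each child combined → 1 × 1 × 1 = 1 cut set(s).
Controller stage inoperative [OR]: union of children's cut sets → 3 cut set(s).
Feedback branch down [AND]: one cut set from each child combined → 1 × 1 = 1 cut set(s).
Servo loop inoperative [OR]: union of children's cut sets → 2 cut set(s).
Safety interlock 2 lost [OR]: union of children's cut sets → 2 cut set(s).
E-stop path 2 down [AND]: one cut set from each child combined → 2 × 1 × 1 × 1 = 2 cut set(s).
Brake chain 2 inoperative [OR]: union of children's cut sets → 4 cut set(s).
Robot arm uncommanded motion [OR]: union of children's cut sets → 7 cut set(s).
Minimal cut sets: {Emergency resolver lost, Lower limit switch is inoperative, North watchdog lost, Safety controller lost}; {Emergency resolver lost, Joint encoder is inoperative, North watchdog lost, Safety controller lost}; {#3 e-stop relay degraded, #3 motor lost, Redundant brake degraded}; {South servo drive stuck}; {Limit switch 2 malfunctions, Standby fieldbus link malfunctions}; {#3 e-stop relay 2 is out, Joint encoder 2 is down, Left safety controller 2 is down, Watchdog 2 is down}; {#3 e-stop relay 2 is out, Forward resolver 2 failed, Left safety controller 2 is down, Watchdog 2 is down}.

7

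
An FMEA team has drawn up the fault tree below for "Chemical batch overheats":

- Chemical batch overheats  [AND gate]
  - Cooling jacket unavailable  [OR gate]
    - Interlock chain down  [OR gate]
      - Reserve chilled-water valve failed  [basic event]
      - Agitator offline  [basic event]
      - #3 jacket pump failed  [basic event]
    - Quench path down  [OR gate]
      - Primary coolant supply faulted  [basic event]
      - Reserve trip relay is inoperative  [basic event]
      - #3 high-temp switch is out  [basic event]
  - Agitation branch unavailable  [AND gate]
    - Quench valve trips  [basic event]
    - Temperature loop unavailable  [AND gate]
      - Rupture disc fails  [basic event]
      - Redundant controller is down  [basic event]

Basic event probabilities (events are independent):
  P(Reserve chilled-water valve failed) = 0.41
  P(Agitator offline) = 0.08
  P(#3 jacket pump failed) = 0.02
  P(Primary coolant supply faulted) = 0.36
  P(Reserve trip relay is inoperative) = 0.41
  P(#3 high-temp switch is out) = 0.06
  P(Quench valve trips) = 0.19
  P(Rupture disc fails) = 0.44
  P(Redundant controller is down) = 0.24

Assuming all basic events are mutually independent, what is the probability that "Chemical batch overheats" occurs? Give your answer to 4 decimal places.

P(Interlock chain down) [OR] = 1 − (1−0.41) × (1−0.08) × (1−0.02) = 0.468056
P(Quench path down) [OR] = 1 − (1−0.36) × (1−0.41) × (1−0.06) = 0.645056
P(Cooling jacket unavailable) [OR] = 1 − (1−0.468056) × (1−0.645056) = 0.811190
P(Temperature loop unavailable) [AND] = 0.44 × 0.24 = 0.105600
P(Agitation branch unavailable) [AND] = 0.19 × 0.105600 = 0.020064
P(Chemical batch overheats) [AND] = 0.811190 × 0.020064 = 0.016276
Rounded to 4 decimal places: P(Chemical batch overheats) ≈ 0.0163.

0.0163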